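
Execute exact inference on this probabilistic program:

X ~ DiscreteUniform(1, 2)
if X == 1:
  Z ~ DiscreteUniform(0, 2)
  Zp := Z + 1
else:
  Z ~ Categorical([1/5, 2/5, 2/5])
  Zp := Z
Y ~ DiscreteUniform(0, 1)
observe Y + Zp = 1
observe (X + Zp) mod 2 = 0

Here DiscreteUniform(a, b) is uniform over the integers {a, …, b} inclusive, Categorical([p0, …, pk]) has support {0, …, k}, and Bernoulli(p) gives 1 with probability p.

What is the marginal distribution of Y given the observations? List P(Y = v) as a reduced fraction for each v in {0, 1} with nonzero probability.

Enumerate traces; 2 have nonzero weight after conditioning:
  (X=1, Z=0, Y=0) weight 1/12
  (X=2, Z=0, Y=1) weight 1/20
Group by Y:
  weight(Y=0) = 1/12
  weight(Y=1) = 1/20
Total weight = 1/12 + 1/20 = 2/15
P(Y=0 | obs) = 1/12 / 2/15 = 5/8
P(Y=1 | obs) = 1/20 / 2/15 = 3/8

P(Y=0) = 5/8, P(Y=1) = 3/8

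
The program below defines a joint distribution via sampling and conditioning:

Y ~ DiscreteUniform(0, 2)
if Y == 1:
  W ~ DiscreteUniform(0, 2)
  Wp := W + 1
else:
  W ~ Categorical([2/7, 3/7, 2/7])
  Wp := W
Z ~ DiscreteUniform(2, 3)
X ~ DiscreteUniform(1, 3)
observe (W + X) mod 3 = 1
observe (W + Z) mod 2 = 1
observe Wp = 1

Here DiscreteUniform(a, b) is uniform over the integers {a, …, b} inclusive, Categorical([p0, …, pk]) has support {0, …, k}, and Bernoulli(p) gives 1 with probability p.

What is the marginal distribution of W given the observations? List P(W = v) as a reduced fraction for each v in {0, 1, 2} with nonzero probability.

P(W=0) = 7/25, P(W=1) = 18/25

Enumerate traces; 3 have nonzero weight after conditioning:
  (Y=0, W=1, Z=2, X=3) weight 1/42
  (Y=1, W=0, Z=3, X=1) weight 1/54
  (Y=2, W=1, Z=2, X=3) weight 1/42
Group by W:
  weight(W=0) = 1/54
  weight(W=1) = 1/21
Total weight = 1/54 + 1/21 = 25/378
P(W=0 | obs) = 1/54 / 25/378 = 7/25
P(W=1 | obs) = 1/21 / 25/378 = 18/25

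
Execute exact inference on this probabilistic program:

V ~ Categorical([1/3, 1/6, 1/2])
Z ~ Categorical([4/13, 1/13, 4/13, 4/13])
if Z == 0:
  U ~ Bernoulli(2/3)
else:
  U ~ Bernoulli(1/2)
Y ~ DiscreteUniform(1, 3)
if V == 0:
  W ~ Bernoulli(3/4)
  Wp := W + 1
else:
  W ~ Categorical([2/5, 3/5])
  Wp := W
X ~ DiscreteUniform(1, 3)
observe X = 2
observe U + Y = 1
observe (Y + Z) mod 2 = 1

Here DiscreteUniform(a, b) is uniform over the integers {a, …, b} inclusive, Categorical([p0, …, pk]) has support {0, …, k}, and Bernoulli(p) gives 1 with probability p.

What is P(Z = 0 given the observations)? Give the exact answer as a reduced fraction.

P(Z = 0 | obs) = 2/5

Enumerate traces; 12 have nonzero weight after conditioning:
  (V=0, Z=0, U=0, Y=1, W=0, X=2) weight 1/1053
  (V=0, Z=0, U=0, Y=1, W=1, X=2) weight 1/351
  (V=0, Z=2, U=0, Y=1, W=0, X=2) weight 1/702
  (V=0, Z=2, U=0, Y=1, W=1, X=2) weight 1/234
  (V=1, Z=0, U=0, Y=1, W=0, X=2) weight 4/5265
  (V=1, Z=0, U=0, Y=1, W=1, X=2) weight 2/1755
  (V=1, Z=2, U=0, Y=1, W=0, X=2) weight 2/1755
  (V=1, Z=2, U=0, Y=1, W=1, X=2) weight 1/585
  … 4 more
Group by Z:
  weight(Z=0) = 4/351
  weight(Z=2) = 2/117
Total weight = 4/351 + 2/117 = 10/351
P(Z=0 | obs) = 4/351 / 10/351 = 2/5
P(Z=2 | obs) = 2/117 / 10/351 = 3/5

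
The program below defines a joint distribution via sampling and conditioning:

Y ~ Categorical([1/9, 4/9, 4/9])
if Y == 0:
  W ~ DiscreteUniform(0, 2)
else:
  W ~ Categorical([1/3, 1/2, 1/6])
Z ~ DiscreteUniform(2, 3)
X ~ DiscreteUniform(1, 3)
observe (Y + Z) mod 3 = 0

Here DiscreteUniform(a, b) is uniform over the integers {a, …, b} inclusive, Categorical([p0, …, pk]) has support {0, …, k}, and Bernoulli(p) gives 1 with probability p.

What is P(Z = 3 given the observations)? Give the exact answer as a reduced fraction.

Enumerate traces; 18 have nonzero weight after conditioning:
  (Y=0, W=0, Z=3, X=1) weight 1/162
  (Y=0, W=0, Z=3, X=2) weight 1/162
  (Y=0, W=0, Z=3, X=3) weight 1/162
  (Y=0, W=1, Z=3, X=1) weight 1/162
  (Y=0, W=1, Z=3, X=2) weight 1/162
  (Y=0, W=1, Z=3, X=3) weight 1/162
  (Y=0, W=2, Z=3, X=1) weight 1/162
  (Y=0, W=2, Z=3, X=2) weight 1/162
  (Y=1, W=0, Z=2, X=1) weight 2/81
  … 9 more
Group by Z:
  weight(Z=2) = 2/9
  weight(Z=3) = 1/18
Total weight = 2/9 + 1/18 = 5/18
P(Z=2 | obs) = 2/9 / 5/18 = 4/5
P(Z=3 | obs) = 1/18 / 5/18 = 1/5

P(Z = 3 | obs) = 1/5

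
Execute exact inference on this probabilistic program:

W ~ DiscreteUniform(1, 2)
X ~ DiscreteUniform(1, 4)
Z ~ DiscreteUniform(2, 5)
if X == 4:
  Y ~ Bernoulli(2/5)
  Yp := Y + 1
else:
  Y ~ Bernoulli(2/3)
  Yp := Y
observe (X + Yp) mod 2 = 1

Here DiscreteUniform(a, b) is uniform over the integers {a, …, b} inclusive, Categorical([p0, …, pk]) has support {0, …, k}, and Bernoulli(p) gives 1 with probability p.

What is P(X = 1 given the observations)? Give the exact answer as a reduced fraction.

P(X = 1 | obs) = 5/29

Enumerate traces; 32 have nonzero weight after conditioning:
  (W=1, X=1, Z=2, Y=0) weight 1/96
  (W=1, X=1, Z=3, Y=0) weight 1/96
  (W=1, X=1, Z=4, Y=0) weight 1/96
  (W=1, X=1, Z=5, Y=0) weight 1/96
  (W=1, X=2, Z=2, Y=1) weight 1/48
  (W=1, X=2, Z=3, Y=1) weight 1/48
  (W=1, X=2, Z=4, Y=1) weight 1/48
  (W=1, X=2, Z=5, Y=1) weight 1/48
  (W=1, X=3, Z=2, Y=0) weight 1/96
  (W=1, X=4, Z=2, Y=0) weight 3/160
  … 22 more
Group by X:
  weight(X=1) = 1/12
  weight(X=2) = 1/6
  weight(X=3) = 1/12
  weight(X=4) = 3/20
Total weight = 1/12 + 1/6 + 1/12 + 3/20 = 29/60
P(X=1 | obs) = 1/12 / 29/60 = 5/29
P(X=2 | obs) = 1/6 / 29/60 = 10/29
P(X=3 | obs) = 1/12 / 29/60 = 5/29
P(X=4 | obs) = 3/20 / 29/60 = 9/29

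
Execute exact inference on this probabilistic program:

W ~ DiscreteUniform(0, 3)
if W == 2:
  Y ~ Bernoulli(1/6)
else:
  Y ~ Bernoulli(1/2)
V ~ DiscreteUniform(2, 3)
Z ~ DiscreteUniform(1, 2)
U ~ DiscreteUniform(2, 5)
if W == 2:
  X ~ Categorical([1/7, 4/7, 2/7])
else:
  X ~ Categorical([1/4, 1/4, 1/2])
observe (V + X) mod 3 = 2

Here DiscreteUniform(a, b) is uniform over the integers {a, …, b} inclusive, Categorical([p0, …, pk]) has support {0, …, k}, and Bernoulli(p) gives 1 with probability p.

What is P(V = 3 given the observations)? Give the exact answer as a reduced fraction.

Enumerate traces; 128 have nonzero weight after conditioning:
  (W=0, Y=0, V=2, Z=1, U=2, X=0) weight 1/512
  (W=0, Y=0, V=2, Z=1, U=3, X=0) weight 1/512
  (W=0, Y=0, V=2, Z=1, U=4, X=0) weight 1/512
  (W=0, Y=0, V=2, Z=1, U=5, X=0) weight 1/512
  (W=0, Y=0, V=2, Z=2, U=2, X=0) weight 1/512
  (W=0, Y=0, V=2, Z=2, U=3, X=0) weight 1/512
  (W=0, Y=0, V=2, Z=2, U=4, X=0) weight 1/512
  (W=0, Y=0, V=2, Z=2, U=5, X=0) weight 1/512
  (W=0, Y=0, V=3, Z=1, U=2, X=2) weight 1/256
  … 119 more
Group by V:
  weight(V=2) = 25/224
  weight(V=3) = 25/112
Total weight = 25/224 + 25/112 = 75/224
P(V=2 | obs) = 25/224 / 75/224 = 1/3
P(V=3 | obs) = 25/112 / 75/224 = 2/3

P(V = 3 | obs) = 2/3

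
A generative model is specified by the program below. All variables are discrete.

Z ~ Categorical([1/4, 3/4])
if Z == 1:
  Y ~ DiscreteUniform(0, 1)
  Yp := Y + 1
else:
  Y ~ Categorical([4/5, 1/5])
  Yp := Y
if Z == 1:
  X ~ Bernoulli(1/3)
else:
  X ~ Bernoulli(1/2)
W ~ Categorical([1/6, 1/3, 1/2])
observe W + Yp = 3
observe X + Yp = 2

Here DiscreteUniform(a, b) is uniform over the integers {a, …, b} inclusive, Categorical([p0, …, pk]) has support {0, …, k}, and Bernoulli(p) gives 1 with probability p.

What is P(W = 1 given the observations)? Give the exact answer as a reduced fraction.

Enumerate traces; 3 have nonzero weight after conditioning:
  (Z=0, Y=1, X=1, W=2) weight 1/80
  (Z=1, Y=0, X=1, W=2) weight 1/16
  (Z=1, Y=1, X=0, W=1) weight 1/12
Group by W:
  weight(W=1) = 1/12
  weight(W=2) = 3/40
Total weight = 1/12 + 3/40 = 19/120
P(W=1 | obs) = 1/12 / 19/120 = 10/19
P(W=2 | obs) = 3/40 / 19/120 = 9/19

P(W = 1 | obs) = 10/19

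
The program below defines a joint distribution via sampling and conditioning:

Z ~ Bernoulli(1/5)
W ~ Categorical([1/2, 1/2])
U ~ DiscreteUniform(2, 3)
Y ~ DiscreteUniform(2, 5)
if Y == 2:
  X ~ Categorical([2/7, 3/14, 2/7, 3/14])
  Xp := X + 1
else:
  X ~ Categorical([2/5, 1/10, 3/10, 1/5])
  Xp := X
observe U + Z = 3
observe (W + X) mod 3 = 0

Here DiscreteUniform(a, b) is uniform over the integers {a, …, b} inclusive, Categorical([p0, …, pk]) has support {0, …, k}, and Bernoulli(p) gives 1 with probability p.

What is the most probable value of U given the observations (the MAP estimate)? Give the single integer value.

Enumerate traces; 24 have nonzero weight after conditioning:
  (Z=0, W=0, U=3, Y=2, X=0) weight 1/70
  (Z=0, W=0, U=3, Y=2, X=3) weight 3/280
  (Z=0, W=0, U=3, Y=3, X=0) weight 1/50
  (Z=0, W=0, U=3, Y=3, X=3) weight 1/100
  (Z=0, W=0, U=3, Y=4, X=0) weight 1/50
  (Z=0, W=0, U=3, Y=4, X=3) weight 1/100
  (Z=0, W=0, U=3, Y=5, X=0) weight 1/50
  (Z=0, W=0, U=3, Y=5, X=3) weight 1/100
  (Z=1, W=0, U=2, Y=2, X=0) weight 1/280
  … 15 more
Group by U:
  weight(U=2) = 61/1400
  weight(U=3) = 61/350
Total weight = 61/1400 + 61/350 = 61/280
P(U=2 | obs) = 61/1400 / 61/280 = 1/5
P(U=3 | obs) = 61/350 / 61/280 = 4/5
argmax = 3

argmax_v P(U = v | obs) = 3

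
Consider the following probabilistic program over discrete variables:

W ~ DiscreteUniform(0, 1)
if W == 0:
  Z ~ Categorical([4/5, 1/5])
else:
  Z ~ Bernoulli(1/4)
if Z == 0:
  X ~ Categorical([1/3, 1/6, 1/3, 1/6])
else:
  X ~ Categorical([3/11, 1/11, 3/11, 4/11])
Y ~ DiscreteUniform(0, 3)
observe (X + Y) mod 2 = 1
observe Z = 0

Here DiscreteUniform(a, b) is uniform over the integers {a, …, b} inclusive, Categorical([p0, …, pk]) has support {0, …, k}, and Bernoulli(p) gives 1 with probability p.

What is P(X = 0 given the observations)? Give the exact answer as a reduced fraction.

P(X = 0 | obs) = 1/3

Enumerate traces; 16 have nonzero weight after conditioning:
  (W=0, Z=0, X=0, Y=1) weight 1/30
  (W=0, Z=0, X=0, Y=3) weight 1/30
  (W=0, Z=0, X=1, Y=0) weight 1/60
  (W=0, Z=0, X=1, Y=2) weight 1/60
  (W=0, Z=0, X=2, Y=1) weight 1/30
  (W=0, Z=0, X=2, Y=3) weight 1/30
  (W=0, Z=0, X=3, Y=0) weight 1/60
  (W=0, Z=0, X=3, Y=2) weight 1/60
  … 8 more
Group by X:
  weight(X=0) = 31/240
  weight(X=1) = 31/480
  weight(X=2) = 31/240
  weight(X=3) = 31/480
Total weight = 31/240 + 31/480 + 31/240 + 31/480 = 31/80
P(X=0 | obs) = 31/240 / 31/80 = 1/3
P(X=1 | obs) = 31/480 / 31/80 = 1/6
P(X=2 | obs) = 31/240 / 31/80 = 1/3
P(X=3 | obs) = 31/480 / 31/80 = 1/6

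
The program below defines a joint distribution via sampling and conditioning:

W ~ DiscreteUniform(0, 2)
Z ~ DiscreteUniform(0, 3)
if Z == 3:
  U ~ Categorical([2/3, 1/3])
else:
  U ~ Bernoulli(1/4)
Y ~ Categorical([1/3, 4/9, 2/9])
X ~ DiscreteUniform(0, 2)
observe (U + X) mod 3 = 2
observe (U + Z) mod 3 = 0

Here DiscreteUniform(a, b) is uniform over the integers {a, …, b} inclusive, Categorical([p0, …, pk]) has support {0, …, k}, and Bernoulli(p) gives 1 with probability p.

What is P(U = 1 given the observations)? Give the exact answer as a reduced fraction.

Enumerate traces; 27 have nonzero weight after conditioning:
  (W=0, Z=0, U=0, Y=0, X=2) weight 1/144
  (W=0, Z=0, U=0, Y=1, X=2) weight 1/108
  (W=0, Z=0, U=0, Y=2, X=2) weight 1/216
  (W=0, Z=2, U=1, Y=0, X=1) weight 1/432
  (W=0, Z=2, U=1, Y=1, X=1) weight 1/324
  (W=0, Z=2, U=1, Y=2, X=1) weight 1/648
  (W=0, Z=3, U=0, Y=0, X=2) weight 1/162
  (W=0, Z=3, U=0, Y=1, X=2) weight 2/243
  … 19 more
Group by U:
  weight(U=0) = 17/144
  weight(U=1) = 1/48
Total weight = 17/144 + 1/48 = 5/36
P(U=0 | obs) = 17/144 / 5/36 = 17/20
P(U=1 | obs) = 1/48 / 5/36 = 3/20

P(U = 1 | obs) = 3/20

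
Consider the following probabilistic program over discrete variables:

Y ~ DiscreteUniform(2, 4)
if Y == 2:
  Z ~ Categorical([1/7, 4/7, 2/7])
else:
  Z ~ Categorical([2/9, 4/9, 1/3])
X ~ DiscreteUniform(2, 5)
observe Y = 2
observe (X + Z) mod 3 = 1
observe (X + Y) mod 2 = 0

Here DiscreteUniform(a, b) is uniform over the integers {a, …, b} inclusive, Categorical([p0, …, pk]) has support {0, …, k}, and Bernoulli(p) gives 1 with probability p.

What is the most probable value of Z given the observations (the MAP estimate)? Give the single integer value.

argmax_v P(Z = v | obs) = 2

Enumerate traces; 2 have nonzero weight after conditioning:
  (Y=2, Z=0, X=4) weight 1/84
  (Y=2, Z=2, X=2) weight 1/42
Group by Z:
  weight(Z=0) = 1/84
  weight(Z=2) = 1/42
Total weight = 1/84 + 1/42 = 1/28
P(Z=0 | obs) = 1/84 / 1/28 = 1/3
P(Z=2 | obs) = 1/42 / 1/28 = 2/3
argmax = 2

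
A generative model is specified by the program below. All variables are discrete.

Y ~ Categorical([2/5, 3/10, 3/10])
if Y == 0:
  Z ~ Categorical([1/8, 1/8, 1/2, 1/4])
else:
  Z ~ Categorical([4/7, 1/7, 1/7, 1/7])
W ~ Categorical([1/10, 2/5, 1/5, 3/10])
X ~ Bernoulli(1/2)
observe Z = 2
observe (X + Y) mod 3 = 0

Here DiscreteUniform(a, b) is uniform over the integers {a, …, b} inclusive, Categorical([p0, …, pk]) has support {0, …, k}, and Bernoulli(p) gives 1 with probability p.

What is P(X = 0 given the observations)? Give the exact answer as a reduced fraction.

P(X = 0 | obs) = 14/17

Enumerate traces; 8 have nonzero weight after conditioning:
  (Y=0, Z=2, W=0, X=0) weight 1/100
  (Y=0, Z=2, W=1, X=0) weight 1/25
  (Y=0, Z=2, W=2, X=0) weight 1/50
  (Y=0, Z=2, W=3, X=0) weight 3/100
  (Y=2, Z=2, W=0, X=1) weight 3/1400
  (Y=2, Z=2, W=1, X=1) weight 3/350
  (Y=2, Z=2, W=2, X=1) weight 3/700
  (Y=2, Z=2, W=3, X=1) weight 9/1400
Group by X:
  weight(X=0) = 1/10
  weight(X=1) = 3/140
Total weight = 1/10 + 3/140 = 17/140
P(X=0 | obs) = 1/10 / 17/140 = 14/17
P(X=1 | obs) = 3/140 / 17/140 = 3/17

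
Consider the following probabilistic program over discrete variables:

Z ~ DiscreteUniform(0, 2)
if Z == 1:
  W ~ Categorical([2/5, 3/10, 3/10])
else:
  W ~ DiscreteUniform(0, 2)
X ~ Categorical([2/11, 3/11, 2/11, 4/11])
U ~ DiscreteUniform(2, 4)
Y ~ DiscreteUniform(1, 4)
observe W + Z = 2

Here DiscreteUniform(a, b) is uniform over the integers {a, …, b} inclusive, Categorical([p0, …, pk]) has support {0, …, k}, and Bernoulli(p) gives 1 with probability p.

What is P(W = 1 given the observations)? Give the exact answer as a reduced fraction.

P(W = 1 | obs) = 9/29

Enumerate traces; 144 have nonzero weight after conditioning:
  (Z=0, W=2, X=0, U=2, Y=1) weight 1/594
  (Z=0, W=2, X=0, U=2, Y=2) weight 1/594
  (Z=0, W=2, X=0, U=2, Y=3) weight 1/594
  (Z=0, W=2, X=0, U=2, Y=4) weight 1/594
  (Z=0, W=2, X=0, U=3, Y=1) weight 1/594
  (Z=0, W=2, X=0, U=3, Y=2) weight 1/594
  (Z=0, W=2, X=0, U=3, Y=3) weight 1/594
  (Z=0, W=2, X=0, U=3, Y=4) weight 1/594
  (Z=1, W=1, X=0, U=2, Y=1) weight 1/660
  (Z=2, W=0, X=0, U=2, Y=1) weight 1/594
  … 134 more
Group by W:
  weight(W=0) = 1/9
  weight(W=1) = 1/10
  weight(W=2) = 1/9
Total weight = 1/9 + 1/10 + 1/9 = 29/90
P(W=0 | obs) = 1/9 / 29/90 = 10/29
P(W=1 | obs) = 1/10 / 29/90 = 9/29
P(W=2 | obs) = 1/9 / 29/90 = 10/29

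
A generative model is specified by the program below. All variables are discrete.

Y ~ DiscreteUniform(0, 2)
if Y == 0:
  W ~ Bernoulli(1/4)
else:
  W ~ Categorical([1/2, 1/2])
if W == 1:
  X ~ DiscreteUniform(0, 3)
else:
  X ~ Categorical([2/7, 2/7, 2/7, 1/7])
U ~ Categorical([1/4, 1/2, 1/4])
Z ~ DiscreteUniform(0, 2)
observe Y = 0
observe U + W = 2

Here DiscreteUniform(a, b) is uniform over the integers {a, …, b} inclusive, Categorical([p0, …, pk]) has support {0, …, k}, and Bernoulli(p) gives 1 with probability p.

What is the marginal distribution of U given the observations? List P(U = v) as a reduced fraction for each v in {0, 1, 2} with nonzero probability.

Enumerate traces; 24 have nonzero weight after conditioning:
  (Y=0, W=0, X=0, U=2, Z=0) weight 1/168
  (Y=0, W=0, X=0, U=2, Z=1) weight 1/168
  (Y=0, W=0, X=0, U=2, Z=2) weight 1/168
  (Y=0, W=0, X=1, U=2, Z=0) weight 1/168
  (Y=0, W=0, X=1, U=2, Z=1) weight 1/168
  (Y=0, W=0, X=1, U=2, Z=2) weight 1/168
  (Y=0, W=0, X=2, U=2, Z=0) weight 1/168
  (Y=0, W=0, X=2, U=2, Z=1) weight 1/168
  (Y=0, W=1, X=0, U=1, Z=0) weight 1/288
  … 15 more
Group by U:
  weight(U=1) = 1/24
  weight(U=2) = 1/16
Total weight = 1/24 + 1/16 = 5/48
P(U=1 | obs) = 1/24 / 5/48 = 2/5
P(U=2 | obs) = 1/16 / 5/48 = 3/5

P(U=1) = 2/5, P(U=2) = 3/5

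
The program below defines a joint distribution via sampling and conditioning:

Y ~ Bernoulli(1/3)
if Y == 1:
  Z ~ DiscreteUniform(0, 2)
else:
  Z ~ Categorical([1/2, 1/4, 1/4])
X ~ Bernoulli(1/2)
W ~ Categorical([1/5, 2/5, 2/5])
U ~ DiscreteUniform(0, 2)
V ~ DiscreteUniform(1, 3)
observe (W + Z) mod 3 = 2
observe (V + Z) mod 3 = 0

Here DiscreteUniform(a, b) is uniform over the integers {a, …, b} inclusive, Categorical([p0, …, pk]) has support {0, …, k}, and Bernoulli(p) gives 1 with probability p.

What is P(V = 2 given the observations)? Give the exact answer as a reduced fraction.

P(V = 2 | obs) = 10/31

Enumerate traces; 36 have nonzero weight after conditioning:
  (Y=0, Z=0, X=0, W=2, U=0, V=3) weight 1/135
  (Y=0, Z=0, X=0, W=2, U=1, V=3) weight 1/135
  (Y=0, Z=0, X=0, W=2, U=2, V=3) weight 1/135
  (Y=0, Z=0, X=1, W=2, U=0, V=3) weight 1/135
  (Y=0, Z=0, X=1, W=2, U=1, V=3) weight 1/135
  (Y=0, Z=0, X=1, W=2, U=2, V=3) weight 1/135
  (Y=0, Z=1, X=0, W=1, U=0, V=2) weight 1/270
  (Y=0, Z=1, X=0, W=1, U=1, V=2) weight 1/270
  (Y=0, Z=2, X=0, W=0, U=0, V=1) weight 1/540
  … 27 more
Group by V:
  weight(V=1) = 1/54
  weight(V=2) = 1/27
  weight(V=3) = 8/135
Total weight = 1/54 + 1/27 + 8/135 = 31/270
P(V=1 | obs) = 1/54 / 31/270 = 5/31
P(V=2 | obs) = 1/27 / 31/270 = 10/31
P(V=3 | obs) = 8/135 / 31/270 = 16/31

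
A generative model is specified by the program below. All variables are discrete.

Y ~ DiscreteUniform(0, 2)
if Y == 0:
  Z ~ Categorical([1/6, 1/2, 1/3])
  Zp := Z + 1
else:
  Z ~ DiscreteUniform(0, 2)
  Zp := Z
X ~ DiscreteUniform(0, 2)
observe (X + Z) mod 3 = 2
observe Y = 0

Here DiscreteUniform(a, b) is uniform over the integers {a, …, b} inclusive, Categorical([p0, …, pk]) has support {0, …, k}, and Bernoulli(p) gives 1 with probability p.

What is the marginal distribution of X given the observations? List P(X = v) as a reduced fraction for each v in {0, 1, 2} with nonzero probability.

P(X=0) = 1/3, P(X=1) = 1/2, P(X=2) = 1/6

Enumerate traces; 3 have nonzero weight after conditioning:
  (Y=0, Z=0, X=2) weight 1/54
  (Y=0, Z=1, X=1) weight 1/18
  (Y=0, Z=2, X=0) weight 1/27
Group by X:
  weight(X=0) = 1/27
  weight(X=1) = 1/18
  weight(X=2) = 1/54
Total weight = 1/27 + 1/18 + 1/54 = 1/9
P(X=0 | obs) = 1/27 / 1/9 = 1/3
P(X=1 | obs) = 1/18 / 1/9 = 1/2
P(X=2 | obs) = 1/54 / 1/9 = 1/6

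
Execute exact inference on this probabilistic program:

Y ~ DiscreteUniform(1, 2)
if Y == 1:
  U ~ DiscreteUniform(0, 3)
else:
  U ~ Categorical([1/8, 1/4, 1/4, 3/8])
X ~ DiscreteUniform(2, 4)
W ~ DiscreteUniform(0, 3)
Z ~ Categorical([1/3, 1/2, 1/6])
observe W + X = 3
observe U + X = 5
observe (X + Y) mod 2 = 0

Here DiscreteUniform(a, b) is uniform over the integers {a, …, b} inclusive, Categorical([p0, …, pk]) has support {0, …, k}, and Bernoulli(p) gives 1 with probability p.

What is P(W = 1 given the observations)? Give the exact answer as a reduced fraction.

P(W = 1 | obs) = 3/5

Enumerate traces; 6 have nonzero weight after conditioning:
  (Y=1, U=2, X=3, W=0, Z=0) weight 1/288
  (Y=1, U=2, X=3, W=0, Z=1) weight 1/192
  (Y=1, U=2, X=3, W=0, Z=2) weight 1/576
  (Y=2, U=3, X=2, W=1, Z=0) weight 1/192
  (Y=2, U=3, X=2, W=1, Z=1) weight 1/128
  (Y=2, U=3, X=2, W=1, Z=2) weight 1/384
Group by W:
  weight(W=0) = 1/96
  weight(W=1) = 1/64
Total weight = 1/96 + 1/64 = 5/192
P(W=0 | obs) = 1/96 / 5/192 = 2/5
P(W=1 | obs) = 1/64 / 5/192 = 3/5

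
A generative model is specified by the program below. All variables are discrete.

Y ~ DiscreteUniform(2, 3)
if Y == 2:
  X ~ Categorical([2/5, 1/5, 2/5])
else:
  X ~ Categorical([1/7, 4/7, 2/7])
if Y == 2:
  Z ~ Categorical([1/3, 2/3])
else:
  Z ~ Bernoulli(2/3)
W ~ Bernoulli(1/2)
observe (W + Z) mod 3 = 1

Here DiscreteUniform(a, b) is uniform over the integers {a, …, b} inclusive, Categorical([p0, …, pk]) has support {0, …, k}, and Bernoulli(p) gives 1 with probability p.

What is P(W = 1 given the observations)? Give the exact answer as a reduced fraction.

Enumerate traces; 12 have nonzero weight after conditioning:
  (Y=2, X=0, Z=0, W=1) weight 1/30
  (Y=2, X=0, Z=1, W=0) weight 1/15
  (Y=2, X=1, Z=0, W=1) weight 1/60
  (Y=2, X=1, Z=1, W=0) weight 1/30
  (Y=2, X=2, Z=0, W=1) weight 1/30
  (Y=2, X=2, Z=1, W=0) weight 1/15
  (Y=3, X=0, Z=0, W=1) weight 1/84
  (Y=3, X=0, Z=1, W=0) weight 1/42
  … 4 more
Group by W:
  weight(W=0) = 1/3
  weight(W=1) = 1/6
Total weight = 1/3 + 1/6 = 1/2
P(W=0 | obs) = 1/3 / 1/2 = 2/3
P(W=1 | obs) = 1/6 / 1/2 = 1/3

P(W = 1 | obs) = 1/3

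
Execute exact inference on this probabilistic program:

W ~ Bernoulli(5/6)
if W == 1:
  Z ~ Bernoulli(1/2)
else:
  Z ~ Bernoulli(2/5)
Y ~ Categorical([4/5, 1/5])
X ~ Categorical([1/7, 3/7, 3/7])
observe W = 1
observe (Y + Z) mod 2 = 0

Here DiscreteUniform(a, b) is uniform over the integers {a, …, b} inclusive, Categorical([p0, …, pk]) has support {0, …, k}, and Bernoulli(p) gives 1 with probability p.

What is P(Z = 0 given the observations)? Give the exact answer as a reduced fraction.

P(Z = 0 | obs) = 4/5

Enumerate traces; 6 have nonzero weight after conditioning:
  (W=1, Z=0, Y=0, X=0) weight 1/21
  (W=1, Z=0, Y=0, X=1) weight 1/7
  (W=1, Z=0, Y=0, X=2) weight 1/7
  (W=1, Z=1, Y=1, X=0) weight 1/84
  (W=1, Z=1, Y=1, X=1) weight 1/28
  (W=1, Z=1, Y=1, X=2) weight 1/28
Group by Z:
  weight(Z=0) = 1/3
  weight(Z=1) = 1/12
Total weight = 1/3 + 1/12 = 5/12
P(Z=0 | obs) = 1/3 / 5/12 = 4/5
P(Z=1 | obs) = 1/12 / 5/12 = 1/5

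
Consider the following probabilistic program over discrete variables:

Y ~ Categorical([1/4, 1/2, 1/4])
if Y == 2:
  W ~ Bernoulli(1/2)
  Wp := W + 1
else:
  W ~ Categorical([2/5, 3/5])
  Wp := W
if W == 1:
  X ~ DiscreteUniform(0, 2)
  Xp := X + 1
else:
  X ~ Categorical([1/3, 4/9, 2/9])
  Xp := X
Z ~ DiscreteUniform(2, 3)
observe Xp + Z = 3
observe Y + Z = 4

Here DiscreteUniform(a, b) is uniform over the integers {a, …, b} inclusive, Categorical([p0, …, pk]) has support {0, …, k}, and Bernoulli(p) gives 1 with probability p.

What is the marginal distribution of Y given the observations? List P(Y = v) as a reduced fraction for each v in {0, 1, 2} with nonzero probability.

P(Y=1) = 24/59, P(Y=2) = 35/59

Enumerate traces; 3 have nonzero weight after conditioning:
  (Y=1, W=0, X=0, Z=3) weight 1/30
  (Y=2, W=0, X=1, Z=2) weight 1/36
  (Y=2, W=1, X=0, Z=2) weight 1/48
Group by Y:
  weight(Y=1) = 1/30
  weight(Y=2) = 7/144
Total weight = 1/30 + 7/144 = 59/720
P(Y=1 | obs) = 1/30 / 59/720 = 24/59
P(Y=2 | obs) = 7/144 / 59/720 = 35/59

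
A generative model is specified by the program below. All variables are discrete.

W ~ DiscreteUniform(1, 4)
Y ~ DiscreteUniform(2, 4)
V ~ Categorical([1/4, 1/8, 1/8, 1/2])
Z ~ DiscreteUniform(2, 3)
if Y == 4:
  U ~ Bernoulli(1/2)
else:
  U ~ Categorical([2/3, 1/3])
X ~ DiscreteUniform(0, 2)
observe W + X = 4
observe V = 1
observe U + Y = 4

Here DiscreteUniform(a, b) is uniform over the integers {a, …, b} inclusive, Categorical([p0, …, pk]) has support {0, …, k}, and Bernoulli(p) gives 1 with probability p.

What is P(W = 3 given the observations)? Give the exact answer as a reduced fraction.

P(W = 3 | obs) = 1/3

Enumerate traces; 12 have nonzero weight after conditioning:
  (W=2, Y=3, V=1, Z=2, U=1, X=2) weight 1/1728
  (W=2, Y=3, V=1, Z=3, U=1, X=2) weight 1/1728
  (W=2, Y=4, V=1, Z=2, U=0, X=2) weight 1/1152
  (W=2, Y=4, V=1, Z=3, U=0, X=2) weight 1/1152
  (W=3, Y=3, V=1, Z=2, U=1, X=1) weight 1/1728
  (W=3, Y=3, V=1, Z=3, U=1, X=1) weight 1/1728
  (W=3, Y=4, V=1, Z=2, U=0, X=1) weight 1/1152
  (W=3, Y=4, V=1, Z=3, U=0, X=1) weight 1/1152
  (W=4, Y=3, V=1, Z=2, U=1, X=0) weight 1/1728
  … 3 more
Group by W:
  weight(W=2) = 5/1728
  weight(W=3) = 5/1728
  weight(W=4) = 5/1728
Total weight = 5/1728 + 5/1728 + 5/1728 = 5/576
P(W=2 | obs) = 5/1728 / 5/576 = 1/3
P(W=3 | obs) = 5/1728 / 5/576 = 1/3
P(W=4 | obs) = 5/1728 / 5/576 = 1/3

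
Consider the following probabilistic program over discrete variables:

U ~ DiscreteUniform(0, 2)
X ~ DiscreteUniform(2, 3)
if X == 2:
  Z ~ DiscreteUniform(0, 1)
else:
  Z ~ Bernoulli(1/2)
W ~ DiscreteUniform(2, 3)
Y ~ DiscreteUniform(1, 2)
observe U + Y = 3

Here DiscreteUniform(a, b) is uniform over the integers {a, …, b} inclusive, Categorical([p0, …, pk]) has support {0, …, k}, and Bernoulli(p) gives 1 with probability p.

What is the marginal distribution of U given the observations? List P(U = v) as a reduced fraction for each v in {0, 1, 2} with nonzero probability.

P(U=1) = 1/2, P(U=2) = 1/2

Enumerate traces; 16 have nonzero weight after conditioning:
  (U=1, X=2, Z=0, W=2, Y=2) weight 1/48
  (U=1, X=2, Z=0, W=3, Y=2) weight 1/48
  (U=1, X=2, Z=1, W=2, Y=2) weight 1/48
  (U=1, X=2, Z=1, W=3, Y=2) weight 1/48
  (U=1, X=3, Z=0, W=2, Y=2) weight 1/48
  (U=1, X=3, Z=0, W=3, Y=2) weight 1/48
  (U=1, X=3, Z=1, W=2, Y=2) weight 1/48
  (U=1, X=3, Z=1, W=3, Y=2) weight 1/48
  (U=2, X=2, Z=0, W=2, Y=1) weight 1/48
  … 7 more
Group by U:
  weight(U=1) = 1/6
  weight(U=2) = 1/6
Total weight = 1/6 + 1/6 = 1/3
P(U=1 | obs) = 1/6 / 1/3 = 1/2
P(U=2 | obs) = 1/6 / 1/3 = 1/2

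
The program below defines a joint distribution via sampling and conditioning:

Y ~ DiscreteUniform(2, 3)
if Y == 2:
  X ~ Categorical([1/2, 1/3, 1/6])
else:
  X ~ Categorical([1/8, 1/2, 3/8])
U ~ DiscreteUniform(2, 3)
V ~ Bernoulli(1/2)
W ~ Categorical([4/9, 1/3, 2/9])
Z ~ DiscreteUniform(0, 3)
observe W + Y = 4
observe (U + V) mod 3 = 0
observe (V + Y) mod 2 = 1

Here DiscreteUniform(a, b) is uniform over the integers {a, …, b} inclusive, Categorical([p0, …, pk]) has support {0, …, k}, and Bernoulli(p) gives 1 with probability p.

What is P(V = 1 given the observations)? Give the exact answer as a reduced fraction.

Enumerate traces; 24 have nonzero weight after conditioning:
  (Y=2, X=0, U=2, V=1, W=2, Z=0) weight 1/288
  (Y=2, X=0, U=2, V=1, W=2, Z=1) weight 1/288
  (Y=2, X=0, U=2, V=1, W=2, Z=2) weight 1/288
  (Y=2, X=0, U=2, V=1, W=2, Z=3) weight 1/288
  (Y=2, X=1, U=2, V=1, W=2, Z=0) weight 1/432
  (Y=2, X=1, U=2, V=1, W=2, Z=1) weight 1/432
  (Y=2, X=1, U=2, V=1, W=2, Z=2) weight 1/432
  (Y=2, X=1, U=2, V=1, W=2, Z=3) weight 1/432
  (Y=3, X=0, U=3, V=0, W=1, Z=0) weight 1/768
  … 15 more
Group by V:
  weight(V=0) = 1/24
  weight(V=1) = 1/36
Total weight = 1/24 + 1/36 = 5/72
P(V=0 | obs) = 1/24 / 5/72 = 3/5
P(V=1 | obs) = 1/36 / 5/72 = 2/5

P(V = 1 | obs) = 2/5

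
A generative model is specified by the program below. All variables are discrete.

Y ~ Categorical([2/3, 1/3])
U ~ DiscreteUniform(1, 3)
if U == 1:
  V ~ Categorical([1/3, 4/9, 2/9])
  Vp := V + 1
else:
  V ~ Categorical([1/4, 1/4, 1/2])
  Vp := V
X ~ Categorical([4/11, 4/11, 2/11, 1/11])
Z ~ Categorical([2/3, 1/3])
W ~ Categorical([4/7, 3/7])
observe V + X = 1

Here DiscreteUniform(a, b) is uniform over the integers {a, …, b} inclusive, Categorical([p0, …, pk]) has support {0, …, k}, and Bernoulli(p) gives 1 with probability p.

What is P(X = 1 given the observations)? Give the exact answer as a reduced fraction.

Enumerate traces; 48 have nonzero weight after conditioning:
  (Y=0, U=1, V=0, X=1, Z=0, W=0) weight 64/6237
  (Y=0, U=1, V=0, X=1, Z=0, W=1) weight 16/2079
  (Y=0, U=1, V=0, X=1, Z=1, W=0) weight 32/6237
  (Y=0, U=1, V=0, X=1, Z=1, W=1) weight 8/2079
  (Y=0, U=1, V=1, X=0, Z=0, W=0) weight 256/18711
  (Y=0, U=1, V=1, X=0, Z=0, W=1) weight 64/6237
  (Y=0, U=1, V=1, X=0, Z=1, W=0) weight 128/18711
  (Y=0, U=1, V=1, X=0, Z=1, W=1) weight 32/6237
  … 40 more
Group by X:
  weight(X=0) = 34/297
  weight(X=1) = 10/99
Total weight = 34/297 + 10/99 = 64/297
P(X=0 | obs) = 34/297 / 64/297 = 17/32
P(X=1 | obs) = 10/99 / 64/297 = 15/32

P(X = 1 | obs) = 15/32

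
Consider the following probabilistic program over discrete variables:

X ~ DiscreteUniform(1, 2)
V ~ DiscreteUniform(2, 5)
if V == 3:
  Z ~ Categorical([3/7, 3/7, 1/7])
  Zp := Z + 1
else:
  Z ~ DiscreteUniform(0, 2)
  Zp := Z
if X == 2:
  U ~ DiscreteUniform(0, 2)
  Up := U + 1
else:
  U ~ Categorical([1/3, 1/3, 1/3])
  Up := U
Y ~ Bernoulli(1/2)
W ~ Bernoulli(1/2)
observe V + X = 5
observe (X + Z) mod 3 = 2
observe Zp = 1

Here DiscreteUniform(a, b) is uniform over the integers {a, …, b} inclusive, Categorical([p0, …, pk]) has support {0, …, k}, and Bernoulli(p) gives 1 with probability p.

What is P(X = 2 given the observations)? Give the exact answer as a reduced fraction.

Enumerate traces; 24 have nonzero weight after conditioning:
  (X=1, V=4, Z=1, U=0, Y=0, W=0) weight 1/288
  (X=1, V=4, Z=1, U=0, Y=0, W=1) weight 1/288
  (X=1, V=4, Z=1, U=0, Y=1, W=0) weight 1/288
  (X=1, V=4, Z=1, U=0, Y=1, W=1) weight 1/288
  (X=1, V=4, Z=1, U=1, Y=0, W=0) weight 1/288
  (X=1, V=4, Z=1, U=1, Y=0, W=1) weight 1/288
  (X=1, V=4, Z=1, U=1, Y=1, W=0) weight 1/288
  (X=1, V=4, Z=1, U=1, Y=1, W=1) weight 1/288
  (X=2, V=3, Z=0, U=0, Y=0, W=0) weight 1/224
  … 15 more
Group by X:
  weight(X=1) = 1/24
  weight(X=2) = 3/56
Total weight = 1/24 + 3/56 = 2/21
P(X=1 | obs) = 1/24 / 2/21 = 7/16
P(X=2 | obs) = 3/56 / 2/21 = 9/16

P(X = 2 | obs) = 9/16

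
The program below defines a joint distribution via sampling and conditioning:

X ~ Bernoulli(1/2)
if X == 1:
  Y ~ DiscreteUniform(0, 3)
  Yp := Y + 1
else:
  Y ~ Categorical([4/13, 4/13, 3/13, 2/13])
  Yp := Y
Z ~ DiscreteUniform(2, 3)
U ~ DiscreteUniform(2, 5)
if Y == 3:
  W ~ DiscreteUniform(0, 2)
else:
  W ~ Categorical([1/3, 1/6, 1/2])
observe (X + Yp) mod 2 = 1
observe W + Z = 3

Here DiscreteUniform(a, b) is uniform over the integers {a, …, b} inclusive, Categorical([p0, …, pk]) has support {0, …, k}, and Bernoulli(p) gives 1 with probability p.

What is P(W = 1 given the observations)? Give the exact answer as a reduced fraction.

Enumerate traces; 32 have nonzero weight after conditioning:
  (X=0, Y=1, Z=2, U=2, W=1) weight 1/312
  (X=0, Y=1, Z=2, U=3, W=1) weight 1/312
  (X=0, Y=1, Z=2, U=4, W=1) weight 1/312
  (X=0, Y=1, Z=2, U=5, W=1) weight 1/312
  (X=0, Y=1, Z=3, U=2, W=0) weight 1/156
  (X=0, Y=1, Z=3, U=3, W=0) weight 1/156
  (X=0, Y=1, Z=3, U=4, W=0) weight 1/156
  (X=0, Y=1, Z=3, U=5, W=0) weight 1/156
  … 24 more
Group by W:
  weight(W=0) = 25/312
  weight(W=1) = 71/1248
Total weight = 25/312 + 71/1248 = 57/416
P(W=0 | obs) = 25/312 / 57/416 = 100/171
P(W=1 | obs) = 71/1248 / 57/416 = 71/171

P(W = 1 | obs) = 71/171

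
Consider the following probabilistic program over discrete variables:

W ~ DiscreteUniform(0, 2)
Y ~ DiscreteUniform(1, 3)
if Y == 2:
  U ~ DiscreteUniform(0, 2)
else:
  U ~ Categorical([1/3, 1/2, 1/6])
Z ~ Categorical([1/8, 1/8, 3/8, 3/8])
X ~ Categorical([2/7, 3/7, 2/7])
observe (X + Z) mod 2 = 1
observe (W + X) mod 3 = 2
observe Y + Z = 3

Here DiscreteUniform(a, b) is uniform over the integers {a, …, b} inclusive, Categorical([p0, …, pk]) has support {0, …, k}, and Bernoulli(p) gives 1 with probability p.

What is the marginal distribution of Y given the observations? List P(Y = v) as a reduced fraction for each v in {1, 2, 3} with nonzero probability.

P(Y=1) = 9/16, P(Y=2) = 1/4, P(Y=3) = 3/16

Enumerate traces; 12 have nonzero weight after conditioning:
  (W=0, Y=2, U=0, Z=1, X=2) weight 1/756
  (W=0, Y=2, U=1, Z=1, X=2) weight 1/756
  (W=0, Y=2, U=2, Z=1, X=2) weight 1/756
  (W=1, Y=1, U=0, Z=2, X=1) weight 1/168
  (W=1, Y=1, U=1, Z=2, X=1) weight 1/112
  (W=1, Y=1, U=2, Z=2, X=1) weight 1/336
  (W=1, Y=3, U=0, Z=0, X=1) weight 1/504
  (W=1, Y=3, U=1, Z=0, X=1) weight 1/336
  … 4 more
Group by Y:
  weight(Y=1) = 1/56
  weight(Y=2) = 1/126
  weight(Y=3) = 1/168
Total weight = 1/56 + 1/126 + 1/168 = 2/63
P(Y=1 | obs) = 1/56 / 2/63 = 9/16
P(Y=2 | obs) = 1/126 / 2/63 = 1/4
P(Y=3 | obs) = 1/168 / 2/63 = 3/16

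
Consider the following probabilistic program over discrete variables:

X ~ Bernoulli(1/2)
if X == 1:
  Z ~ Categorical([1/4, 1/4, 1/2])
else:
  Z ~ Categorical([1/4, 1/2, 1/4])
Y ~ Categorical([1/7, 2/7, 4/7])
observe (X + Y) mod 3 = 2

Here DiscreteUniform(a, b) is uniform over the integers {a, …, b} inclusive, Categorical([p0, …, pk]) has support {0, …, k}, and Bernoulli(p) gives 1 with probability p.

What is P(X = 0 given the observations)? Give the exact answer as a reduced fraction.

Enumerate traces; 6 have nonzero weight after conditioning:
  (X=0, Z=0, Y=2) weight 1/14
  (X=0, Z=1, Y=2) weight 1/7
  (X=0, Z=2, Y=2) weight 1/14
  (X=1, Z=0, Y=1) weight 1/28
  (X=1, Z=1, Y=1) weight 1/28
  (X=1, Z=2, Y=1) weight 1/14
Group by X:
  weight(X=0) = 2/7
  weight(X=1) = 1/7
Total weight = 2/7 + 1/7 = 3/7
P(X=0 | obs) = 2/7 / 3/7 = 2/3
P(X=1 | obs) = 1/7 / 3/7 = 1/3

P(X = 0 | obs) = 2/3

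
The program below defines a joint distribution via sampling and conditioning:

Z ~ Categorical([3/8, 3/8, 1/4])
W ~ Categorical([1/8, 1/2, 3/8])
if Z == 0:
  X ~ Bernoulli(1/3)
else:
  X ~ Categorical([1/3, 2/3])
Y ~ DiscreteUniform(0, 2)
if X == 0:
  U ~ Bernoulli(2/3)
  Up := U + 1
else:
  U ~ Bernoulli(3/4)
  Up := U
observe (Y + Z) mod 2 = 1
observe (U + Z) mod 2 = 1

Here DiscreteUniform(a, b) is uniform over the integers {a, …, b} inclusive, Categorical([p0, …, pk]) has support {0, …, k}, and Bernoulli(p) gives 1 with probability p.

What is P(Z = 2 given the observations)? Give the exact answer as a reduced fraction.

Enumerate traces; 24 have nonzero weight after conditioning:
  (Z=0, W=0, X=0, Y=1, U=1) weight 1/144
  (Z=0, W=0, X=1, Y=1, U=1) weight 1/256
  (Z=0, W=1, X=0, Y=1, U=1) weight 1/36
  (Z=0, W=1, X=1, Y=1, U=1) weight 1/64
  (Z=0, W=2, X=0, Y=1, U=1) weight 1/48
  (Z=0, W=2, X=1, Y=1, U=1) weight 3/256
  (Z=1, W=0, X=0, Y=0, U=0) weight 1/576
  (Z=1, W=0, X=0, Y=2, U=0) weight 1/576
  (Z=2, W=0, X=0, Y=1, U=1) weight 1/432
  … 15 more
Group by Z:
  weight(Z=0) = 25/288
  weight(Z=1) = 5/72
  weight(Z=2) = 13/216
Total weight = 25/288 + 5/72 + 13/216 = 187/864
P(Z=0 | obs) = 25/288 / 187/864 = 75/187
P(Z=1 | obs) = 5/72 / 187/864 = 60/187
P(Z=2 | obs) = 13/216 / 187/864 = 52/187

P(Z = 2 | obs) = 52/187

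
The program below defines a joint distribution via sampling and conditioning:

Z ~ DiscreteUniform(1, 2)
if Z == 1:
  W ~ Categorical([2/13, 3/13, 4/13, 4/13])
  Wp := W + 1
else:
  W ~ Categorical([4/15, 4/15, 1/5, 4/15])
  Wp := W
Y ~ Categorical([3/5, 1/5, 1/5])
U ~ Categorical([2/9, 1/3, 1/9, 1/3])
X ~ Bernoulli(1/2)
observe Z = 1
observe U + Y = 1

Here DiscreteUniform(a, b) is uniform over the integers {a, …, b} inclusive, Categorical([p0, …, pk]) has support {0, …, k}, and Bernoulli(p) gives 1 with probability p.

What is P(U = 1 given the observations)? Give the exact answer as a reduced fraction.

P(U = 1 | obs) = 9/11

Enumerate traces; 16 have nonzero weight after conditioning:
  (Z=1, W=0, Y=0, U=1, X=0) weight 1/130
  (Z=1, W=0, Y=0, U=1, X=1) weight 1/130
  (Z=1, W=0, Y=1, U=0, X=0) weight 1/585
  (Z=1, W=0, Y=1, U=0, X=1) weight 1/585
  (Z=1, W=1, Y=0, U=1, X=0) weight 3/260
  (Z=1, W=1, Y=0, U=1, X=1) weight 3/260
  (Z=1, W=1, Y=1, U=0, X=0) weight 1/390
  (Z=1, W=1, Y=1, U=0, X=1) weight 1/390
  … 8 more
Group by U:
  weight(U=0) = 1/45
  weight(U=1) = 1/10
Total weight = 1/45 + 1/10 = 11/90
P(U=0 | obs) = 1/45 / 11/90 = 2/11
P(U=1 | obs) = 1/10 / 11/90 = 9/11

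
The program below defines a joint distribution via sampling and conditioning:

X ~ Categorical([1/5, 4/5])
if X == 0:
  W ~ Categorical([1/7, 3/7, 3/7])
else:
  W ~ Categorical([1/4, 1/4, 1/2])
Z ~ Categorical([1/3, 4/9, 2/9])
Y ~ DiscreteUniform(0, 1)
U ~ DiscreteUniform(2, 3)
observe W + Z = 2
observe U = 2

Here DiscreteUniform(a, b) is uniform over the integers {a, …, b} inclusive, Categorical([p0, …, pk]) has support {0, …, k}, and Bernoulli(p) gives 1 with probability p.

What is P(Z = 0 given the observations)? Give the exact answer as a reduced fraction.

P(Z = 0 | obs) = 51/107

Enumerate traces; 12 have nonzero weight after conditioning:
  (X=0, W=0, Z=2, Y=0, U=2) weight 1/630
  (X=0, W=0, Z=2, Y=1, U=2) weight 1/630
  (X=0, W=1, Z=1, Y=0, U=2) weight 1/105
  (X=0, W=1, Z=1, Y=1, U=2) weight 1/105
  (X=0, W=2, Z=0, Y=0, U=2) weight 1/140
  (X=0, W=2, Z=0, Y=1, U=2) weight 1/140
  (X=1, W=0, Z=2, Y=0, U=2) weight 1/90
  (X=1, W=0, Z=2, Y=1, U=2) weight 1/90
  … 4 more
Group by Z:
  weight(Z=0) = 17/210
  weight(Z=1) = 4/63
  weight(Z=2) = 8/315
Total weight = 17/210 + 4/63 + 8/315 = 107/630
P(Z=0 | obs) = 17/210 / 107/630 = 51/107
P(Z=1 | obs) = 4/63 / 107/630 = 40/107
P(Z=2 | obs) = 8/315 / 107/630 = 16/107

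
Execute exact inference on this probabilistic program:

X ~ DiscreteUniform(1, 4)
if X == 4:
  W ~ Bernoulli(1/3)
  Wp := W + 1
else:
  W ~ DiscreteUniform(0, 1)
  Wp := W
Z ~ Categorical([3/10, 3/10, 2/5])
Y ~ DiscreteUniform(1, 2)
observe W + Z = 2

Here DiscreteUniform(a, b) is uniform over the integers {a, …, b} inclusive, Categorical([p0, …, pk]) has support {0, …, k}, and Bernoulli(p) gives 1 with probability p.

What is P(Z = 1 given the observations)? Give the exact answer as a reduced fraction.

P(Z = 1 | obs) = 33/85

Enumerate traces; 16 have nonzero weight after conditioning:
  (X=1, W=0, Z=2, Y=1) weight 1/40
  (X=1, W=0, Z=2, Y=2) weight 1/40
  (X=1, W=1, Z=1, Y=1) weight 3/160
  (X=1, W=1, Z=1, Y=2) weight 3/160
  (X=2, W=0, Z=2, Y=1) weight 1/40
  (X=2, W=0, Z=2, Y=2) weight 1/40
  (X=2, W=1, Z=1, Y=1) weight 3/160
  (X=2, W=1, Z=1, Y=2) weight 3/160
  … 8 more
Group by Z:
  weight(Z=1) = 11/80
  weight(Z=2) = 13/60
Total weight = 11/80 + 13/60 = 17/48
P(Z=1 | obs) = 11/80 / 17/48 = 33/85
P(Z=2 | obs) = 13/60 / 17/48 = 52/85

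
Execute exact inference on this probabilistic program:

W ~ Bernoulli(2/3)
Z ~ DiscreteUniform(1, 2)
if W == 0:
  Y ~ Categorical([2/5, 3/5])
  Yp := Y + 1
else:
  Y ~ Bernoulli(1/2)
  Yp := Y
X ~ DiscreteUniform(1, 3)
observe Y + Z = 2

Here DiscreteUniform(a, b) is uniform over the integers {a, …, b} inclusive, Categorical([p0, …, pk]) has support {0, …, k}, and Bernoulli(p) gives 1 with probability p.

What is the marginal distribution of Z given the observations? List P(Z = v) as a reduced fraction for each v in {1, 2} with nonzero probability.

Enumerate traces; 12 have nonzero weight after conditioning:
  (W=0, Z=1, Y=1, X=1) weight 1/30
  (W=0, Z=1, Y=1, X=2) weight 1/30
  (W=0, Z=1, Y=1, X=3) weight 1/30
  (W=0, Z=2, Y=0, X=1) weight 1/45
  (W=0, Z=2, Y=0, X=2) weight 1/45
  (W=0, Z=2, Y=0, X=3) weight 1/45
  (W=1, Z=1, Y=1, X=1) weight 1/18
  (W=1, Z=1, Y=1, X=2) weight 1/18
  … 4 more
Group by Z:
  weight(Z=1) = 4/15
  weight(Z=2) = 7/30
Total weight = 4/15 + 7/30 = 1/2
P(Z=1 | obs) = 4/15 / 1/2 = 8/15
P(Z=2 | obs) = 7/30 / 1/2 = 7/15

P(Z=1) = 8/15, P(Z=2) = 7/15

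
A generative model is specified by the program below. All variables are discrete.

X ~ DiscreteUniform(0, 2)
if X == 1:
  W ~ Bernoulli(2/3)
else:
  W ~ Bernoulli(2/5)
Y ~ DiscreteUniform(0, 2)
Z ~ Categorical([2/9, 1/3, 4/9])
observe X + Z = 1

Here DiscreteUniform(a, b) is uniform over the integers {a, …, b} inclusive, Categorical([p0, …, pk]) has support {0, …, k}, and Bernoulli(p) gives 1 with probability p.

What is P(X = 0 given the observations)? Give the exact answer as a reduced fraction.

P(X = 0 | obs) = 3/5

Enumerate traces; 12 have nonzero weight after conditioning:
  (X=0, W=0, Y=0, Z=1) weight 1/45
  (X=0, W=0, Y=1, Z=1) weight 1/45
  (X=0, W=0, Y=2, Z=1) weight 1/45
  (X=0, W=1, Y=0, Z=1) weight 2/135
  (X=0, W=1, Y=1, Z=1) weight 2/135
  (X=0, W=1, Y=2, Z=1) weight 2/135
  (X=1, W=0, Y=0, Z=0) weight 2/243
  (X=1, W=0, Y=1, Z=0) weight 2/243
  … 4 more
Group by X:
  weight(X=0) = 1/9
  weight(X=1) = 2/27
Total weight = 1/9 + 2/27 = 5/27
P(X=0 | obs) = 1/9 / 5/27 = 3/5
P(X=1 | obs) = 2/27 / 5/27 = 2/5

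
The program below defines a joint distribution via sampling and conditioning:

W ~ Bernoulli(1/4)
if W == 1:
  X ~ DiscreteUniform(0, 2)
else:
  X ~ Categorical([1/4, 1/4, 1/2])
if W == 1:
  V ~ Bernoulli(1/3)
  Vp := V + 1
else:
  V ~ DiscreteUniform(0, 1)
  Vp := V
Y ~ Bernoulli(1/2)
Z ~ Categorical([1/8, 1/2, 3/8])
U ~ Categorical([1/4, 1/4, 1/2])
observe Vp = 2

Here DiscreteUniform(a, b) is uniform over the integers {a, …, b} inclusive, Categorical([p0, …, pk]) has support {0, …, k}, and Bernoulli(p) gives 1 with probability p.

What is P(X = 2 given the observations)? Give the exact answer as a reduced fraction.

Enumerate traces; 54 have nonzero weight after conditioning:
  (W=1, X=0, V=1, Y=0, Z=0, U=0) weight 1/2304
  (W=1, X=0, V=1, Y=0, Z=0, U=1) weight 1/2304
  (W=1, X=0, V=1, Y=0, Z=0, U=2) weight 1/1152
  (W=1, X=0, V=1, Y=0, Z=1, U=0) weight 1/576
  (W=1, X=0, V=1, Y=0, Z=1, U=1) weight 1/576
  (W=1, X=0, V=1, Y=0, Z=1, U=2) weight 1/288
  (W=1, X=0, V=1, Y=0, Z=2, U=0) weight 1/768
  (W=1, X=0, V=1, Y=0, Z=2, U=1) weight 1/768
  (W=1, X=1, V=1, Y=0, Z=0, U=0) weight 1/2304
  (W=1, X=2, V=1, Y=0, Z=0, U=0) weight 1/2304
  … 44 more
Group by X:
  weight(X=0) = 1/36
  weight(X=1) = 1/36
  weight(X=2) = 1/36
Total weight = 1/36 + 1/36 + 1/36 = 1/12
P(X=0 | obs) = 1/36 / 1/12 = 1/3
P(X=1 | obs) = 1/36 / 1/12 = 1/3
P(X=2 | obs) = 1/36 / 1/12 = 1/3

P(X = 2 | obs) = 1/3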